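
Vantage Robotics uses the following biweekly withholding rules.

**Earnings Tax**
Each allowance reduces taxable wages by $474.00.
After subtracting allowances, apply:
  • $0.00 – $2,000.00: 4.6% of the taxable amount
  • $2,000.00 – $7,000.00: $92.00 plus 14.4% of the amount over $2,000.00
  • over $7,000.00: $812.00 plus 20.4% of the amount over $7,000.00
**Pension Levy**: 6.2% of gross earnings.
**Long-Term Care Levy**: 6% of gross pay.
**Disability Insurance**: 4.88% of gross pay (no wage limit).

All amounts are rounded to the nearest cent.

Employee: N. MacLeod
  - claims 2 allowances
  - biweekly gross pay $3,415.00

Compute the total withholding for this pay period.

Earnings Tax: taxable = $3,415.00 − 2×$474.00 = $2,467.00
  $92.00 + 14.4% × ($2,467.00 − $2,000.00) = $92.00 + 14.4% × $467.00 = $159.25
Pension Levy: 6.2% × $3,415.00 = $211.73
Long-Term Care Levy: 6% × $3,415.00 = $204.90
Disability Insurance: 4.88% × $3,415.00 = $166.65
Total: $159.25 + $211.73 + $204.90 + $166.65 = $742.53

$742.53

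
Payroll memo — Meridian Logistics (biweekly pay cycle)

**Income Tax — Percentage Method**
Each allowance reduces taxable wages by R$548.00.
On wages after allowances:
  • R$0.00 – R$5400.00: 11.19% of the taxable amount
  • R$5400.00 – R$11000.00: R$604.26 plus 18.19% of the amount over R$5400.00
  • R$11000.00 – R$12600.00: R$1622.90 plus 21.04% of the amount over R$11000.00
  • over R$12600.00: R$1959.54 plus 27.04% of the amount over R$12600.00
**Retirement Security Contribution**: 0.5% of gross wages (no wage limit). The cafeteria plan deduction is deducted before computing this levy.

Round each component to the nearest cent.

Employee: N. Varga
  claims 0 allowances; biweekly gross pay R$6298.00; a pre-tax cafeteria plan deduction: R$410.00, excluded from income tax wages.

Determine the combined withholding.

Income Tax: taxable = R$6298.00 − R$410.00 = R$5888.00
  R$604.26 + 18.19% × (R$5888.00 − R$5400.00) = R$604.26 + 18.19% × R$488.00 = R$693.03
Retirement Security Contribution: 0.5% × R$5888.00 = R$29.44
Total: R$693.03 + R$29.44 = R$722.47

R$722.47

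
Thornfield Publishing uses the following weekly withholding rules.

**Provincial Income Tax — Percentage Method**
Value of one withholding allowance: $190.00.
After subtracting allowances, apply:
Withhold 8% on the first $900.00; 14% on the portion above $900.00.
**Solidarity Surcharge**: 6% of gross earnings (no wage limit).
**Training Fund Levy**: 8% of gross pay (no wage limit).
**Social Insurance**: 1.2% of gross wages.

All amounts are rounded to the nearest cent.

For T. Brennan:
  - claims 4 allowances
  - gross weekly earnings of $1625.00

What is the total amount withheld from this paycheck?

$316.20

Provincial Income Tax: taxable = $1625.00 − 4×$190.00 = $865.00
  8% × $865.00 = $69.20
Solidarity Surcharge: 6% × $1625.00 = $97.50
Training Fund Levy: 8% × $1625.00 = $130.00
Social Insurance: 1.2% × $1625.00 = $19.50
Total: $69.20 + $97.50 + $130.00 + $19.50 = $316.20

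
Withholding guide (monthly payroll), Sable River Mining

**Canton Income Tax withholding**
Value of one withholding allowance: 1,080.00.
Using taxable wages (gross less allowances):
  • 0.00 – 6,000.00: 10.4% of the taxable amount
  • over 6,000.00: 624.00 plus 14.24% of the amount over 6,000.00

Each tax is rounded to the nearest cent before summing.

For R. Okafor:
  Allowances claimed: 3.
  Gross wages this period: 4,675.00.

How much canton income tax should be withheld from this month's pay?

Canton Income Tax: taxable = 4,675.00 − 3×1,080.00 = 1,435.00
  10.4% × 1,435.00 = 149.24

149.24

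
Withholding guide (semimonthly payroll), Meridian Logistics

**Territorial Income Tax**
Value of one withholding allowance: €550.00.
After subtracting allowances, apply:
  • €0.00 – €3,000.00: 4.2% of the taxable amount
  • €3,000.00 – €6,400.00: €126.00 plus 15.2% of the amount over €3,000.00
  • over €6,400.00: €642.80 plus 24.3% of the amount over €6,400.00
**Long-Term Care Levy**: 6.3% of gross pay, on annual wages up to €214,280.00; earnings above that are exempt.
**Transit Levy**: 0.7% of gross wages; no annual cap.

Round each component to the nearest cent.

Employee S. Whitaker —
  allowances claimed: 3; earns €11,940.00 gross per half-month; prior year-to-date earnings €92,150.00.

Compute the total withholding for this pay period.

Territorial Income Tax: taxable = €11,940.00 − 3×€550.00 = €10,290.00
  €642.80 + 24.3% × (€10,290.00 − €6,400.00) = €642.80 + 24.3% × €3,890.00 = €1,588.07
Long-Term Care Levy: 6.3% × €11,940.00 = €752.22
Transit Levy: 0.7% × €11,940.00 = €83.58
Total: €1,588.07 + €752.22 + €83.58 = €2,423.87

€2,423.87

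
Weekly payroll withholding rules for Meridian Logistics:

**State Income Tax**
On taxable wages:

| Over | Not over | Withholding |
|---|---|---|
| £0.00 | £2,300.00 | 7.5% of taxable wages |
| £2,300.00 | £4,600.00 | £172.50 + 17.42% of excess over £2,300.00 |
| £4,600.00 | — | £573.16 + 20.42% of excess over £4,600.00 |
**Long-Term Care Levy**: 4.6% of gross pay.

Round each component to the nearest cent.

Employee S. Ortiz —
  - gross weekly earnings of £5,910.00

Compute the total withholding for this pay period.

State Income Tax: taxable = £5,910.00
  £573.16 + 20.42% × (£5,910.00 − £4,600.00) = £573.16 + 20.42% × £1,310.00 = £840.66
Long-Term Care Levy: 4.6% × £5,910.00 = £271.86
Total: £840.66 + £271.86 = £1,112.52

£1,112.52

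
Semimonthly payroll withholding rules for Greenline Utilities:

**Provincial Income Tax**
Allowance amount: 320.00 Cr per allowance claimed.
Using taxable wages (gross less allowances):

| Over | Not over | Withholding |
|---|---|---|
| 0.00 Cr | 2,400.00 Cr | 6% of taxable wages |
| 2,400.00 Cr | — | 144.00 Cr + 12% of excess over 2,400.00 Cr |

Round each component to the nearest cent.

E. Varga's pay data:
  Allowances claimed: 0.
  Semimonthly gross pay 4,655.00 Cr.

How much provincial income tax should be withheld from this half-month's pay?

414.60 Cr

Provincial Income Tax: taxable = 4,655.00 Cr
  144.00 Cr + 12% × (4,655.00 Cr − 2,400.00 Cr) = 144.00 Cr + 12% × 2,255.00 Cr = 414.60 Cr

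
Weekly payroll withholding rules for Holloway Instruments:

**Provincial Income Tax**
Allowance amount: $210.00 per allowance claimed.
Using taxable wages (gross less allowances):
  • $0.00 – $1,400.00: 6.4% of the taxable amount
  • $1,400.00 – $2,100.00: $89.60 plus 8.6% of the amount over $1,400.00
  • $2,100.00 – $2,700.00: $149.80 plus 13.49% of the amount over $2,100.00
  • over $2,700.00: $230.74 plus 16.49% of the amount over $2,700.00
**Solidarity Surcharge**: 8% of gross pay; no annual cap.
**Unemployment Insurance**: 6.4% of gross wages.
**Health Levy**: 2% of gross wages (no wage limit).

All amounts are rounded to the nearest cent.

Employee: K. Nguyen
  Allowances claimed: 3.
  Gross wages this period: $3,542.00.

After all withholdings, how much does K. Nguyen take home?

Provincial Income Tax: taxable = $3,542.00 − 3×$210.00 = $2,912.00
  $230.74 + 16.49% × ($2,912.00 − $2,700.00) = $230.74 + 16.49% × $212.00 = $265.70
Solidarity Surcharge: 8% × $3,542.00 = $283.36
Unemployment Insurance: 6.4% × $3,542.00 = $226.69
Health Levy: 2% × $3,542.00 = $70.84
Total withheld: $265.70 + $283.36 + $226.69 + $70.84 = $846.59
Net pay: $3,542.00 − $846.59 = $2,695.41

$2,695.41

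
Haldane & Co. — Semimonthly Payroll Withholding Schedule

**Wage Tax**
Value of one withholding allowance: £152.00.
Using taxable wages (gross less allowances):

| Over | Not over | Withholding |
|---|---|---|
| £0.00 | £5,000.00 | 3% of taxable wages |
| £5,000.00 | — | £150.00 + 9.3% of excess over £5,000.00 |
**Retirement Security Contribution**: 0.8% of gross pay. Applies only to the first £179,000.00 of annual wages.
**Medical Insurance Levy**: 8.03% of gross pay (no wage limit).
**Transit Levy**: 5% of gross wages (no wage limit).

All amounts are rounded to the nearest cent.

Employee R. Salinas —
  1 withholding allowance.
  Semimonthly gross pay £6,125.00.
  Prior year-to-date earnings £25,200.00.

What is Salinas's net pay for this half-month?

£5,037.42

Wage Tax: taxable = £6,125.00 − 1×£152.00 = £5,973.00
  £150.00 + 9.3% × (£5,973.00 − £5,000.00) = £150.00 + 9.3% × £973.00 = £240.49
Retirement Security Contribution: 0.8% × £6,125.00 = £49.00
Medical Insurance Levy: 8.03% × £6,125.00 = £491.84
Transit Levy: 5% × £6,125.00 = £306.25
Total withheld: £240.49 + £49.00 + £491.84 + £306.25 = £1,087.58
Net pay: £6,125.00 − £1,087.58 = £5,037.42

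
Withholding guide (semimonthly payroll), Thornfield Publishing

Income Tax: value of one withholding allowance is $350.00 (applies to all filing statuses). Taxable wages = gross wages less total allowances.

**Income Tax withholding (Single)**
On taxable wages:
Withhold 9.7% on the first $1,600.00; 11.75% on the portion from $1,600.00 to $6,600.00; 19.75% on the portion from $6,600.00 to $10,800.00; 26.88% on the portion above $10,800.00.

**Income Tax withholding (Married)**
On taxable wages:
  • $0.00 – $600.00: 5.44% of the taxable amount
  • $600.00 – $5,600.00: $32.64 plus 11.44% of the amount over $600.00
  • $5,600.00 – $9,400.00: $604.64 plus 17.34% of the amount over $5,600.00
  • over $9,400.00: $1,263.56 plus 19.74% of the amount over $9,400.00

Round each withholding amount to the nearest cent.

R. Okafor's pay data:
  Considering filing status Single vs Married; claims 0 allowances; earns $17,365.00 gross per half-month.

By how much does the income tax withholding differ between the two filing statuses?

$501.02

Income Tax (Single): taxable = $17,365.00
  $1,572.20 + 26.88% × ($17,365.00 − $10,800.00) = $1,572.20 + 26.88% × $6,565.00 = $3,336.87
Income Tax (Married): taxable = $17,365.00
  $1,263.56 + 19.74% × ($17,365.00 − $9,400.00) = $1,263.56 + 19.74% × $7,965.00 = $2,835.85
Difference: |$3,336.87 − $2,835.85| = $501.02 (higher under Single)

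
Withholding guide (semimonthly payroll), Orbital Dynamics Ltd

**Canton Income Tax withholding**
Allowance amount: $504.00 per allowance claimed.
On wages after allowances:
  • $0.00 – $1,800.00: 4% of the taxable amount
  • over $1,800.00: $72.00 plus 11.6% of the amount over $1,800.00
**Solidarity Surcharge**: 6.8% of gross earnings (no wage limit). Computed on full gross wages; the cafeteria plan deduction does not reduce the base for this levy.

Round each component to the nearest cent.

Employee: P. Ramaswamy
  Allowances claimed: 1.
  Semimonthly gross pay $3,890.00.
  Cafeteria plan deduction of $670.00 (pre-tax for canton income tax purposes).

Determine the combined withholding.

Canton Income Tax: taxable = $3,890.00 − $670.00 − 1×$504.00 = $2,716.00
  $72.00 + 11.6% × ($2,716.00 − $1,800.00) = $72.00 + 11.6% × $916.00 = $178.26
Solidarity Surcharge: 6.8% × $3,890.00 = $264.52
Total: $178.26 + $264.52 = $442.78

$442.78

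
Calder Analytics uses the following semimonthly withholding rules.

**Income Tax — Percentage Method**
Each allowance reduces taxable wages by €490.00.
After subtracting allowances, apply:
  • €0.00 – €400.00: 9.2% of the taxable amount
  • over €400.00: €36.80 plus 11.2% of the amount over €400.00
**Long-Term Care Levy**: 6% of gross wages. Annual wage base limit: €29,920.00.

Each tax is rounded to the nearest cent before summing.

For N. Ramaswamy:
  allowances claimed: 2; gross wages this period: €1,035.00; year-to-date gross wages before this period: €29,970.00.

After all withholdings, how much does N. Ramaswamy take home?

€1,029.94

Income Tax: taxable = €1,035.00 − 2×€490.00 = €55.00
  9.2% × €55.00 = €5.06
Long-Term Care Levy: YTD €29,970.00 ≥ cap €29,920.00 → €0.00
Total withheld: €5.06 + €0.00 = €5.06
Net pay: €1,035.00 − €5.06 = €1,029.94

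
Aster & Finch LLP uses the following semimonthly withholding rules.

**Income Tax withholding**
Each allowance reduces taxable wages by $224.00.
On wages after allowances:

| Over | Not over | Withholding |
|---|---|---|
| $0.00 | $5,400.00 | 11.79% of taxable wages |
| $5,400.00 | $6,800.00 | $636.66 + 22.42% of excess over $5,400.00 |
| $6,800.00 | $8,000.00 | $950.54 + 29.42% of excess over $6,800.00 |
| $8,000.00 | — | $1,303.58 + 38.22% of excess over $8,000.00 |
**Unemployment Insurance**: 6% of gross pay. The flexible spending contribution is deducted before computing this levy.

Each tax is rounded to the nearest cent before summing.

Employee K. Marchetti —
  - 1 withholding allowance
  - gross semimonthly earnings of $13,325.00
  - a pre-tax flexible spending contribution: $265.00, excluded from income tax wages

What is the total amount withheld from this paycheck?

$3,935.50

Income Tax: taxable = $13,325.00 − $265.00 − 1×$224.00 = $12,836.00
  $1,303.58 + 38.22% × ($12,836.00 − $8,000.00) = $1,303.58 + 38.22% × $4,836.00 = $3,151.90
Unemployment Insurance: 6% × $13,060.00 = $783.60
Total: $3,151.90 + $783.60 = $3,935.50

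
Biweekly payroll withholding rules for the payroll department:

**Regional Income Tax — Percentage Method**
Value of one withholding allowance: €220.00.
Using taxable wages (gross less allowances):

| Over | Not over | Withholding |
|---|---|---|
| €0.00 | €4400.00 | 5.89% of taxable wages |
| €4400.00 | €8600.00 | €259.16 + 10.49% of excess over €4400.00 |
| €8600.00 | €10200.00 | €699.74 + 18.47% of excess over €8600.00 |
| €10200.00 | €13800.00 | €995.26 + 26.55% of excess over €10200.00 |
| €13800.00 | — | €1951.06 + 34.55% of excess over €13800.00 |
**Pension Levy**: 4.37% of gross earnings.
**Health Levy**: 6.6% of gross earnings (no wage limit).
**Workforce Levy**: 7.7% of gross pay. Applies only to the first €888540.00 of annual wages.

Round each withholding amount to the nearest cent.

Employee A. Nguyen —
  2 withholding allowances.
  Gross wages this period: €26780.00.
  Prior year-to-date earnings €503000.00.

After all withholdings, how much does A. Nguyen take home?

€15496.54

Regional Income Tax: taxable = €26780.00 − 2×€220.00 = €26340.00
  €1951.06 + 34.55% × (€26340.00 − €13800.00) = €1951.06 + 34.55% × €12540.00 = €6283.63
Pension Levy: 4.37% × €26780.00 = €1170.29
Health Levy: 6.6% × €26780.00 = €1767.48
Workforce Levy: 7.7% × €26780.00 = €2062.06
Total withheld: €6283.63 + €1170.29 + €1767.48 + €2062.06 = €11283.46
Net pay: €26780.00 − €11283.46 = €15496.54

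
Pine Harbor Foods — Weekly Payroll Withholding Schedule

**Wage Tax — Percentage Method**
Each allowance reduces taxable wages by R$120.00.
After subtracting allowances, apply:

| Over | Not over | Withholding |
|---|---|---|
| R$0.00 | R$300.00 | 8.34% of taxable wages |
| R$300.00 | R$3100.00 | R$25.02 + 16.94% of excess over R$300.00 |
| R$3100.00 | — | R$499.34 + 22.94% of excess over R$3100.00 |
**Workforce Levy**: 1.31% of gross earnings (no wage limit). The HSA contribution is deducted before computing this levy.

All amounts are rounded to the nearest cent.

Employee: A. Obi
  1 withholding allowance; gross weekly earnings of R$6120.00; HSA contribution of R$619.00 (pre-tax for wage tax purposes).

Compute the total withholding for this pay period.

Wage Tax: taxable = R$6120.00 − R$619.00 − 1×R$120.00 = R$5381.00
  R$499.34 + 22.94% × (R$5381.00 − R$3100.00) = R$499.34 + 22.94% × R$2281.00 = R$1022.60
Workforce Levy: 1.31% × R$5501.00 = R$72.06
Total: R$1022.60 + R$72.06 = R$1094.66

R$1094.66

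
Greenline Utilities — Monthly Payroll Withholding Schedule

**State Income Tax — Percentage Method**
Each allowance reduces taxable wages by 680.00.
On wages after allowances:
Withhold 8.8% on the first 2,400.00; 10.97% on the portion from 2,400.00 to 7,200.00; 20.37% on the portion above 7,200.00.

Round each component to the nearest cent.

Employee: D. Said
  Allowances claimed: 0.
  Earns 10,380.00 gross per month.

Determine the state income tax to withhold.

1,385.53

State Income Tax: taxable = 10,380.00
  737.76 + 20.37% × (10,380.00 − 7,200.00) = 737.76 + 20.37% × 3,180.00 = 1,385.53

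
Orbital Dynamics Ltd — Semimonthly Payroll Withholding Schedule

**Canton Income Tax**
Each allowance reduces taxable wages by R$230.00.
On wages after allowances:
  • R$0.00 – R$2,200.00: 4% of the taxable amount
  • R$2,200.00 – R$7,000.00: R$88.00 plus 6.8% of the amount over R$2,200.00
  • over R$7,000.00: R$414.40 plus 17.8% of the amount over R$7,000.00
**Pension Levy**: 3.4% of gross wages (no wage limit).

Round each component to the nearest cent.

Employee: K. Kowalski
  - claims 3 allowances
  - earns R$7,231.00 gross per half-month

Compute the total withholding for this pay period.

R$629.04

Canton Income Tax: taxable = R$7,231.00 − 3×R$230.00 = R$6,541.00
  R$88.00 + 6.8% × (R$6,541.00 − R$2,200.00) = R$88.00 + 6.8% × R$4,341.00 = R$383.19
Pension Levy: 3.4% × R$7,231.00 = R$245.85
Total: R$383.19 + R$245.85 = R$629.04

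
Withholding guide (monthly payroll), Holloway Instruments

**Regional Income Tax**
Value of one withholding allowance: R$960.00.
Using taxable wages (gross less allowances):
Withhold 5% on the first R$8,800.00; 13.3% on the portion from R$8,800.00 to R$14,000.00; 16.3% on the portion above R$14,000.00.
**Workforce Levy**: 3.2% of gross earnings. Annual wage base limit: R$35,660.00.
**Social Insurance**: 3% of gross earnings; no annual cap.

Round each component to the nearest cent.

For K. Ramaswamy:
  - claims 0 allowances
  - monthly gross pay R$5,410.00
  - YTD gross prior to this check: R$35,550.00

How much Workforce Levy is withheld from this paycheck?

R$3.52

Workforce Levy: cap R$35,660.00 − YTD R$35,550.00 = R$110.00 subject; 3.2% × R$110.00 = R$3.52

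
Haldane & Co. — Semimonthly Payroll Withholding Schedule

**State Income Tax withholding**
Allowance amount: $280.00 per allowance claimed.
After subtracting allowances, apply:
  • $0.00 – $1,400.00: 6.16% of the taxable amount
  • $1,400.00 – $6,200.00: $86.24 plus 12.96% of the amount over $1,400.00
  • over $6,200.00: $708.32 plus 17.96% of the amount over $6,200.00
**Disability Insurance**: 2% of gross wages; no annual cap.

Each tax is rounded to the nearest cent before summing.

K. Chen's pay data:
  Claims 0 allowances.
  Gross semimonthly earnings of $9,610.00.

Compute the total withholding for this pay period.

$1,512.96

State Income Tax: taxable = $9,610.00
  $708.32 + 17.96% × ($9,610.00 − $6,200.00) = $708.32 + 17.96% × $3,410.00 = $1,320.76
Disability Insurance: 2% × $9,610.00 = $192.20
Total: $1,320.76 + $192.20 = $1,512.96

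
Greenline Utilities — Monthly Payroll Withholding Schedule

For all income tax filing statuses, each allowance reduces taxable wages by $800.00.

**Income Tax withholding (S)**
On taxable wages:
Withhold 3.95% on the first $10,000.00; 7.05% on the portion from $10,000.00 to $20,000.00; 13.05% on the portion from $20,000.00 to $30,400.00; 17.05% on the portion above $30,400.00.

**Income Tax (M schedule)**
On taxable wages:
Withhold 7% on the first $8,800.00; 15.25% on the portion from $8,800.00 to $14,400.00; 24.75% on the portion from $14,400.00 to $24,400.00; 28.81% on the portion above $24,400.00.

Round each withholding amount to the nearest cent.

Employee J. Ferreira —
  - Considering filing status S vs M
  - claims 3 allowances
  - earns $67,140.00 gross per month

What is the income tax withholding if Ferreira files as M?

$15,566.95

Income Tax (M): taxable = $67,140.00 − 3×$800.00 = $64,740.00
  $3,945.00 + 28.81% × ($64,740.00 − $24,400.00) = $3,945.00 + 28.81% × $40,340.00 = $15,566.95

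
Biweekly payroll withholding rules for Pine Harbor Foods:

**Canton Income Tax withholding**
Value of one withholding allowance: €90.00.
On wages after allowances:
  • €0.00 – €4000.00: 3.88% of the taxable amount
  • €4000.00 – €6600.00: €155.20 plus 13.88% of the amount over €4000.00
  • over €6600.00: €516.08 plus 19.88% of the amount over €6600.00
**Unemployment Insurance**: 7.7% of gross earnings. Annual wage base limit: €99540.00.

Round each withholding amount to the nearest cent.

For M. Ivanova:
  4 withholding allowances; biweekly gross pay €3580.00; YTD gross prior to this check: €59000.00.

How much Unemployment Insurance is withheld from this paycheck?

Unemployment Insurance: 7.7% × €3580.00 = €275.66

€275.66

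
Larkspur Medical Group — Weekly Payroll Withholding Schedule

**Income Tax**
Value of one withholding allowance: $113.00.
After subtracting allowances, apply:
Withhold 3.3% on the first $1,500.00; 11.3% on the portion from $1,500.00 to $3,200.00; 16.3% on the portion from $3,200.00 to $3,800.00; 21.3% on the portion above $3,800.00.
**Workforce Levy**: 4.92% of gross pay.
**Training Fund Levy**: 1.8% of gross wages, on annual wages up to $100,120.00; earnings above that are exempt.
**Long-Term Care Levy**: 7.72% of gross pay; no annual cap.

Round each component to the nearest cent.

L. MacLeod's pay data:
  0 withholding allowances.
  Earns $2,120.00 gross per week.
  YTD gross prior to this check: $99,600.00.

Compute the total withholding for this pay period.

Income Tax: taxable = $2,120.00
  $49.50 + 11.3% × ($2,120.00 − $1,500.00) = $49.50 + 11.3% × $620.00 = $119.56
Workforce Levy: 4.92% × $2,120.00 = $104.30
Training Fund Levy: cap $100,120.00 − YTD $99,600.00 = $520.00 subject; 1.8% × $520.00 = $9.36
Long-Term Care Levy: 7.72% × $2,120.00 = $163.66
Total: $119.56 + $104.30 + $9.36 + $163.66 = $396.88

$396.88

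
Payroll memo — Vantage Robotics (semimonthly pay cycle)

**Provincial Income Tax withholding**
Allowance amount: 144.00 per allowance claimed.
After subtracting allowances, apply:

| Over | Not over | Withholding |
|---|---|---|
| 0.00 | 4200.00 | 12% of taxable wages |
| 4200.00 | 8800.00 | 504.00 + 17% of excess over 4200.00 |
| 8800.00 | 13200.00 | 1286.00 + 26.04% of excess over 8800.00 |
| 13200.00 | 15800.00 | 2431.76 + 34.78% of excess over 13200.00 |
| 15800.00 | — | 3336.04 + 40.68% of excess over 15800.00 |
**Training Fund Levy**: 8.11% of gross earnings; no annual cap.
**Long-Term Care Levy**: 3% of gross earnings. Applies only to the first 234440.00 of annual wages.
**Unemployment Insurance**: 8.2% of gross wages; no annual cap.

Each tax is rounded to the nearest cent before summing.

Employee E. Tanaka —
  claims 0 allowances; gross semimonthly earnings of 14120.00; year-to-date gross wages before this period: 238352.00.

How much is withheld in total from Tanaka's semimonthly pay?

5054.71

Provincial Income Tax: taxable = 14120.00
  2431.76 + 34.78% × (14120.00 − 13200.00) = 2431.76 + 34.78% × 920.00 = 2751.74
Training Fund Levy: 8.11% × 14120.00 = 1145.13
Long-Term Care Levy: YTD 238352.00 ≥ cap 234440.00 → 0.00
Unemployment Insurance: 8.2% × 14120.00 = 1157.84
Total: 2751.74 + 1145.13 + 0.00 + 1157.84 = 5054.71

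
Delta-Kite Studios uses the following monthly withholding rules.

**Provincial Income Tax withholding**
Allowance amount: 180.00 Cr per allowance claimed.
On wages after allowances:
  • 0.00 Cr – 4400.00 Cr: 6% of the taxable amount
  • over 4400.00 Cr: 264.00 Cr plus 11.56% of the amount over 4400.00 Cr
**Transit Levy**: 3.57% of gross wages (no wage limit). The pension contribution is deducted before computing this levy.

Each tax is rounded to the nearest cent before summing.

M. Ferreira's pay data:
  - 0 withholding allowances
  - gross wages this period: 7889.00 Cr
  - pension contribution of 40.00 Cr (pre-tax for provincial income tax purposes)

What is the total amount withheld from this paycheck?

942.91 Cr

Provincial Income Tax: taxable = 7889.00 Cr − 40.00 Cr = 7849.00 Cr
  264.00 Cr + 11.56% × (7849.00 Cr − 4400.00 Cr) = 264.00 Cr + 11.56% × 3449.00 Cr = 662.70 Cr
Transit Levy: 3.57% × 7849.00 Cr = 280.21 Cr
Total: 662.70 Cr + 280.21 Cr = 942.91 Cr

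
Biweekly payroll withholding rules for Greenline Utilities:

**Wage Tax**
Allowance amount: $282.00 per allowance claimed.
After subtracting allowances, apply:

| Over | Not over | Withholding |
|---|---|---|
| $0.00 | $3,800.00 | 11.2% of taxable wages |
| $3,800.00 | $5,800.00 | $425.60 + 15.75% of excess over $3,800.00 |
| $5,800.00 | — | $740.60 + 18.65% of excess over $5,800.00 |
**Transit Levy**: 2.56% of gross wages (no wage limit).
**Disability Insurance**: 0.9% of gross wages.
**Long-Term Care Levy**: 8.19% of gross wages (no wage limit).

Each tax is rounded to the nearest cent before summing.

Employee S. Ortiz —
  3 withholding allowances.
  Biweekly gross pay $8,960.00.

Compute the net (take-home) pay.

$6,744.00

Wage Tax: taxable = $8,960.00 − 3×$282.00 = $8,114.00
  $740.60 + 18.65% × ($8,114.00 − $5,800.00) = $740.60 + 18.65% × $2,314.00 = $1,172.16
Transit Levy: 2.56% × $8,960.00 = $229.38
Disability Insurance: 0.9% × $8,960.00 = $80.64
Long-Term Care Levy: 8.19% × $8,960.00 = $733.82
Total withheld: $1,172.16 + $229.38 + $80.64 + $733.82 = $2,216.00
Net pay: $8,960.00 − $2,216.00 = $6,744.00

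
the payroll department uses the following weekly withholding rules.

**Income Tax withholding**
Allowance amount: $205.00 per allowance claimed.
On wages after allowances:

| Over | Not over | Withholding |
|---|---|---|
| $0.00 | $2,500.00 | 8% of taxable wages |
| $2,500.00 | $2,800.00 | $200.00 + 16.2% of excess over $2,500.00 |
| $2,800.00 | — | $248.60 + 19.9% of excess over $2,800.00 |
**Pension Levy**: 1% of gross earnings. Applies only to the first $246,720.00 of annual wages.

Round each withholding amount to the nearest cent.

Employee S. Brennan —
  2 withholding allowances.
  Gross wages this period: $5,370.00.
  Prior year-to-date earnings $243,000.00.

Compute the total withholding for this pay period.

Income Tax: taxable = $5,370.00 − 2×$205.00 = $4,960.00
  $248.60 + 19.9% × ($4,960.00 − $2,800.00) = $248.60 + 19.9% × $2,160.00 = $678.44
Pension Levy: cap $246,720.00 − YTD $243,000.00 = $3,720.00 subject; 1% × $3,720.00 = $37.20
Total: $678.44 + $37.20 = $715.64

$715.64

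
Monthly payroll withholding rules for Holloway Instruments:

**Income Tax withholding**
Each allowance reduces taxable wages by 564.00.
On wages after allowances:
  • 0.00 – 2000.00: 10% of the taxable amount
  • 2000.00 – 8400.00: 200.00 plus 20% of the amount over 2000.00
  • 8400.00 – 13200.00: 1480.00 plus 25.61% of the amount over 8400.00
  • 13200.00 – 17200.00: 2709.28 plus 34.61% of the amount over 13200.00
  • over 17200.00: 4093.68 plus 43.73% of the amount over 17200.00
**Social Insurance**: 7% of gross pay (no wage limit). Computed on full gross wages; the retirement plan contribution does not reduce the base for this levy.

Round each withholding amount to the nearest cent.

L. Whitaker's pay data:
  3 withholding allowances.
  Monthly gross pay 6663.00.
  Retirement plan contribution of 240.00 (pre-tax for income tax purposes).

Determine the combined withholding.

Income Tax: taxable = 6663.00 − 240.00 − 3×564.00 = 4731.00
  200.00 + 20% × (4731.00 − 2000.00) = 200.00 + 20% × 2731.00 = 746.20
Social Insurance: 7% × 6663.00 = 466.41
Total: 746.20 + 466.41 = 1212.61

1212.61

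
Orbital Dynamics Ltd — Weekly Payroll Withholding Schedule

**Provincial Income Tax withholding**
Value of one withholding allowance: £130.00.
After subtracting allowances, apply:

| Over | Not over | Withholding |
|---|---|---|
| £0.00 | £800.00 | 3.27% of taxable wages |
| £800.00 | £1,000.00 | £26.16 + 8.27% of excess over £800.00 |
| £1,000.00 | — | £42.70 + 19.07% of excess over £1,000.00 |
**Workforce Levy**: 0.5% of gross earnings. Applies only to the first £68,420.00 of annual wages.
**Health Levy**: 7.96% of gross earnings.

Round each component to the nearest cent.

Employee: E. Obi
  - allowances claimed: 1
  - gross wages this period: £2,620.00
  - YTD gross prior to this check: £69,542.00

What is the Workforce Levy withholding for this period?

£0.00

Workforce Levy: YTD £69,542.00 ≥ cap £68,420.00 → £0.00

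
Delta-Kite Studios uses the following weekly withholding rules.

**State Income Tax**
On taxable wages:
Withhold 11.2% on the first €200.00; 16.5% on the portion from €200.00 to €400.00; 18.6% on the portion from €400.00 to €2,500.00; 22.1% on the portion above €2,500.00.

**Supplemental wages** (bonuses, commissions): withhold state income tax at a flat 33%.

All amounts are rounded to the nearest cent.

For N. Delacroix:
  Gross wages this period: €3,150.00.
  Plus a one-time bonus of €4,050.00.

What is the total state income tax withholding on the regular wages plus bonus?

€1,926.15

State Income Tax: taxable = €3,150.00
  €446.00 + 22.1% × (€3,150.00 − €2,500.00) = €446.00 + 22.1% × €650.00 = €589.65
Supplemental (33% flat on bonus): 33% × €4,050.00 = €1,336.50
Total state income tax: €589.65 + €1,336.50 = €1,926.15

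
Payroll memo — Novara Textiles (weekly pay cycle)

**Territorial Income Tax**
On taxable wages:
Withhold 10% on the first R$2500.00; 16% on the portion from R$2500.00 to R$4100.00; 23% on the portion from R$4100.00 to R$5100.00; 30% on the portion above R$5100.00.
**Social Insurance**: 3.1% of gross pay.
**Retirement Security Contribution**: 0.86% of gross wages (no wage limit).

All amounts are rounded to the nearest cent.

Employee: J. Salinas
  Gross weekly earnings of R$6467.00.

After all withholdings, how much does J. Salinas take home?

R$5064.80

Territorial Income Tax: taxable = R$6467.00
  R$736.00 + 30% × (R$6467.00 − R$5100.00) = R$736.00 + 30% × R$1367.00 = R$1146.10
Social Insurance: 3.1% × R$6467.00 = R$200.48
Retirement Security Contribution: 0.86% × R$6467.00 = R$55.62
Total withheld: R$1146.10 + R$200.48 + R$55.62 = R$1402.20
Net pay: R$6467.00 − R$1402.20 = R$5064.80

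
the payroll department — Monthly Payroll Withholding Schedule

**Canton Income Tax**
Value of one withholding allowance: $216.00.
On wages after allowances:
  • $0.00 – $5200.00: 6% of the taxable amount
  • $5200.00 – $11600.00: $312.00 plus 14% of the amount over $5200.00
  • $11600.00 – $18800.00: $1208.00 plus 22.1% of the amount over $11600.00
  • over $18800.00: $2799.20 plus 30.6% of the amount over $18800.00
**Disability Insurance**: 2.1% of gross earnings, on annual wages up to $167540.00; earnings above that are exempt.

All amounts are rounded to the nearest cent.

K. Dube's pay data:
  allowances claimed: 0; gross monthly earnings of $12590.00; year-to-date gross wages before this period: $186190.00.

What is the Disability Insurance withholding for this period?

$0.00

Disability Insurance: YTD $186190.00 ≥ cap $167540.00 → $0.00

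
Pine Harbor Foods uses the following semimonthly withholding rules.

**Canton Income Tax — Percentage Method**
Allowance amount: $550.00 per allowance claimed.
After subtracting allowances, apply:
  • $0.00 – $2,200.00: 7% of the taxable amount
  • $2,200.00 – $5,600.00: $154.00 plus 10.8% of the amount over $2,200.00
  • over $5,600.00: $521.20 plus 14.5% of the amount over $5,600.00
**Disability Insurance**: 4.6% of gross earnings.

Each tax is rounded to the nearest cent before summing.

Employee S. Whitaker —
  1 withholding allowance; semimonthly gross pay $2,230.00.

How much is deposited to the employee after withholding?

Canton Income Tax: taxable = $2,230.00 − 1×$550.00 = $1,680.00
  7% × $1,680.00 = $117.60
Disability Insurance: 4.6% × $2,230.00 = $102.58
Total withheld: $117.60 + $102.58 = $220.18
Net pay: $2,230.00 − $220.18 = $2,009.82

$2,009.82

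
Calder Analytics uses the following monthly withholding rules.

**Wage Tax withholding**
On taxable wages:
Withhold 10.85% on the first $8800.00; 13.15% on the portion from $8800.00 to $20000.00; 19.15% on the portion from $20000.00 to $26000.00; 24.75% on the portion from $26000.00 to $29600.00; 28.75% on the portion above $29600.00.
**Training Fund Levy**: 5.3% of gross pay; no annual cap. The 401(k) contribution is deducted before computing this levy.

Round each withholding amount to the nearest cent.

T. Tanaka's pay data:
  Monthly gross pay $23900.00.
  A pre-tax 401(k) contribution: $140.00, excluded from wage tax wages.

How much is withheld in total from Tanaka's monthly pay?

Wage Tax: taxable = $23900.00 − $140.00 = $23760.00
  $2427.60 + 19.15% × ($23760.00 − $20000.00) = $2427.60 + 19.15% × $3760.00 = $3147.64
Training Fund Levy: 5.3% × $23760.00 = $1259.28
Total: $3147.64 + $1259.28 = $4406.92

$4406.92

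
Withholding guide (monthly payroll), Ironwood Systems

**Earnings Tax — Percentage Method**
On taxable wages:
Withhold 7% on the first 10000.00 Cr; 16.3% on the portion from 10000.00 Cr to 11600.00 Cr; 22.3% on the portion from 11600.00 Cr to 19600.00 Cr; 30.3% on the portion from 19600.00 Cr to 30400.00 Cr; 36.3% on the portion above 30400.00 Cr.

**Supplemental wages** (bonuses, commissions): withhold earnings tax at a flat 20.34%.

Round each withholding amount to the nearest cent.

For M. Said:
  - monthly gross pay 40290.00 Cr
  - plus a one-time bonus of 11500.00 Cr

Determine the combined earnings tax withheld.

Earnings Tax: taxable = 40290.00 Cr
  6017.20 Cr + 36.3% × (40290.00 Cr − 30400.00 Cr) = 6017.20 Cr + 36.3% × 9890.00 Cr = 9607.27 Cr
Supplemental (20.34% flat on bonus): 20.34% × 11500.00 Cr = 2339.10 Cr
Total earnings tax: 9607.27 Cr + 2339.10 Cr = 11946.37 Cr

11946.37 Cr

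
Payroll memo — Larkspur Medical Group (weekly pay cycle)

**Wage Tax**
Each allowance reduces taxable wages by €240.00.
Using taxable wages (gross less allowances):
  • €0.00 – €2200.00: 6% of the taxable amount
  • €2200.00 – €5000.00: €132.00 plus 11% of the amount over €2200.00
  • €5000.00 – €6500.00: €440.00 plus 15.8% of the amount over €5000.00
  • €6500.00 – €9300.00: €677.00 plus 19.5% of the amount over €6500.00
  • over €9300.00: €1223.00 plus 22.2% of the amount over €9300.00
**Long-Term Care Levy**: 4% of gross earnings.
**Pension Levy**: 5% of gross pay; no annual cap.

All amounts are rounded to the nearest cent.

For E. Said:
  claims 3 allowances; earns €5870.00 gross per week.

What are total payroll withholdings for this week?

Wage Tax: taxable = €5870.00 − 3×€240.00 = €5150.00
  €440.00 + 15.8% × (€5150.00 − €5000.00) = €440.00 + 15.8% × €150.00 = €463.70
Long-Term Care Levy: 4% × €5870.00 = €234.80
Pension Levy: 5% × €5870.00 = €293.50
Total: €463.70 + €234.80 + €293.50 = €992.00

€992.00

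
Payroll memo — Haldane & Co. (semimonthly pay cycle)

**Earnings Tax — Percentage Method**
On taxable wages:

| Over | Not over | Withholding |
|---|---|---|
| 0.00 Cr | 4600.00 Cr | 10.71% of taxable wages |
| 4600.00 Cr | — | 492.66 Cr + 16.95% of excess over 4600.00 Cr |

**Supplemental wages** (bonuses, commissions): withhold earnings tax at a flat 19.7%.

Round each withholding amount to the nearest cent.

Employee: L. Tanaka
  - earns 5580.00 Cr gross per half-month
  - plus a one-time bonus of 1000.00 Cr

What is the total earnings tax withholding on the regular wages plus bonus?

Earnings Tax: taxable = 5580.00 Cr
  492.66 Cr + 16.95% × (5580.00 Cr − 4600.00 Cr) = 492.66 Cr + 16.95% × 980.00 Cr = 658.77 Cr
Supplemental (19.7% flat on bonus): 19.7% × 1000.00 Cr = 197.00 Cr
Total earnings tax: 658.77 Cr + 197.00 Cr = 855.77 Cr

855.77 Cr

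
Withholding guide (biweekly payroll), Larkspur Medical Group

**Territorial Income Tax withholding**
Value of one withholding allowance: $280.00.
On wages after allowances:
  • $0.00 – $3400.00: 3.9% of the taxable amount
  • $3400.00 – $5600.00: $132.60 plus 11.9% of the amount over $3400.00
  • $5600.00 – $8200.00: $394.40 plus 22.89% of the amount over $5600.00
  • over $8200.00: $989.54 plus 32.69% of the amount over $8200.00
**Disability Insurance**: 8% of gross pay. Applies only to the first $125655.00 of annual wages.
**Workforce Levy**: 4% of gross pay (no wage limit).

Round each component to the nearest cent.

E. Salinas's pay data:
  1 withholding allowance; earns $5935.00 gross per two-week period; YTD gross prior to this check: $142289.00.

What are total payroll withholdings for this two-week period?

Territorial Income Tax: taxable = $5935.00 − 1×$280.00 = $5655.00
  $394.40 + 22.89% × ($5655.00 − $5600.00) = $394.40 + 22.89% × $55.00 = $406.99
Disability Insurance: YTD $142289.00 ≥ cap $125655.00 → $0.00
Workforce Levy: 4% × $5935.00 = $237.40
Total: $406.99 + $0.00 + $237.40 = $644.39

$644.39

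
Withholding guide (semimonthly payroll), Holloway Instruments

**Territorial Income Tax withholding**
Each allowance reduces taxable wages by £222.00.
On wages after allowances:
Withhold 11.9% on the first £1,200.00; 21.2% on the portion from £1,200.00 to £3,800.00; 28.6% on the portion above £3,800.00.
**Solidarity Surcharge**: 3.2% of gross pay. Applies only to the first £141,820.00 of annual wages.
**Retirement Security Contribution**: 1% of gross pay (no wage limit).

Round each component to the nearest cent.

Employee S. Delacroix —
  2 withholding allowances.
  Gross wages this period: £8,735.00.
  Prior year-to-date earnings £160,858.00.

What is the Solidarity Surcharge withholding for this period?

£0.00

Solidarity Surcharge: YTD £160,858.00 ≥ cap £141,820.00 → £0.00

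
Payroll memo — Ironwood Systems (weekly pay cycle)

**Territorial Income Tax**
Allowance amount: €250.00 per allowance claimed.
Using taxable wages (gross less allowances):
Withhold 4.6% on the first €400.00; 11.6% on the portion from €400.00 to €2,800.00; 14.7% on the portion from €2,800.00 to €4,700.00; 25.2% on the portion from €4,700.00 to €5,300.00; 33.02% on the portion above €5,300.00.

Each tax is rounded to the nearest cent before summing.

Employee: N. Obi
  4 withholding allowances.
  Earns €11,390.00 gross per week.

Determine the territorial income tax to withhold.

€2,408.02

Territorial Income Tax: taxable = €11,390.00 − 4×€250.00 = €10,390.00
  €727.30 + 33.02% × (€10,390.00 − €5,300.00) = €727.30 + 33.02% × €5,090.00 = €2,408.02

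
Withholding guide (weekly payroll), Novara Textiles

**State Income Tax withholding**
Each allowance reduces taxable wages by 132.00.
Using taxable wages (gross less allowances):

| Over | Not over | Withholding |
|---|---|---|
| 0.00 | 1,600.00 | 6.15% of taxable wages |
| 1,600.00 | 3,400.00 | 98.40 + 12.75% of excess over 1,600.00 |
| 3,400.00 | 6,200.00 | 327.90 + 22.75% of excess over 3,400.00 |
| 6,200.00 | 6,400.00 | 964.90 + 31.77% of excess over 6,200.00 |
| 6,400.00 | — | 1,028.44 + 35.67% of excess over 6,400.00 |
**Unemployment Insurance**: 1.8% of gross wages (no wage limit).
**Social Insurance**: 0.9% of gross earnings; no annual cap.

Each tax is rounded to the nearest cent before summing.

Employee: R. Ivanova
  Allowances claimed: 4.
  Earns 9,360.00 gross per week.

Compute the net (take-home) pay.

State Income Tax: taxable = 9,360.00 − 4×132.00 = 8,832.00
  1,028.44 + 35.67% × (8,832.00 − 6,400.00) = 1,028.44 + 35.67% × 2,432.00 = 1,895.93
Unemployment Insurance: 1.8% × 9,360.00 = 168.48
Social Insurance: 0.9% × 9,360.00 = 84.24
Total withheld: 1,895.93 + 168.48 + 84.24 = 2,148.65
Net pay: 9,360.00 − 2,148.65 = 7,211.35

7,211.35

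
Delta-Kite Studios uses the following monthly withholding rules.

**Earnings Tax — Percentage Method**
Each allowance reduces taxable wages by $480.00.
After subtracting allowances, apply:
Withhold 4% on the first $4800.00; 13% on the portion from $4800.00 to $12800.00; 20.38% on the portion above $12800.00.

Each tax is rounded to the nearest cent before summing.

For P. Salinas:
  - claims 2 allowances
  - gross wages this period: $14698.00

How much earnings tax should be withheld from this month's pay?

$1423.16

Earnings Tax: taxable = $14698.00 − 2×$480.00 = $13738.00
  $1232.00 + 20.38% × ($13738.00 − $12800.00) = $1232.00 + 20.38% × $938.00 = $1423.16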